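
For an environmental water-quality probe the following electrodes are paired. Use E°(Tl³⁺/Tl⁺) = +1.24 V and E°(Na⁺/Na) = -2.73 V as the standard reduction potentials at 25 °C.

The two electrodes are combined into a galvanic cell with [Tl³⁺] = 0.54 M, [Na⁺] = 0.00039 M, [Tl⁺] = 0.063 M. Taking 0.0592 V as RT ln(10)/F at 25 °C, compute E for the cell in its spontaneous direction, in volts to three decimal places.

Tl³⁺/Tl⁺ is the cathode (higher E°), Na⁺/Na the anode: E°cell = +1.24 − (-2.73) = +3.97 V, n = 2.
Overall: Tl³⁺(aq) + 2 Na(s) → Tl⁺(aq) + 2 Na⁺(aq)
Q = [Tl⁺]·[Na⁺]^2 / ([Tl³⁺]); log Q = -7.751.
E = E° − (0.0592/n) log Q = +3.97 − (0.0592/2)(-7.751) = +4.199 V.

+4.199 V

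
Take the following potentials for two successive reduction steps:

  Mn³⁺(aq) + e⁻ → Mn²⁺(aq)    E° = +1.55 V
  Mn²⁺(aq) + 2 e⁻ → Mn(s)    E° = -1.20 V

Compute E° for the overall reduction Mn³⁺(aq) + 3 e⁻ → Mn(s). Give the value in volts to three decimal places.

-0.283 V

Adding the free-energy changes (−nFE°) of the two steps gives −n₃FE°₃ = −n₁FE°₁ − n₂FE°₂.
E°₃ = (1×+1.55 + 2×-1.20) / 3 = (-0.850) / 3 = -0.283 V.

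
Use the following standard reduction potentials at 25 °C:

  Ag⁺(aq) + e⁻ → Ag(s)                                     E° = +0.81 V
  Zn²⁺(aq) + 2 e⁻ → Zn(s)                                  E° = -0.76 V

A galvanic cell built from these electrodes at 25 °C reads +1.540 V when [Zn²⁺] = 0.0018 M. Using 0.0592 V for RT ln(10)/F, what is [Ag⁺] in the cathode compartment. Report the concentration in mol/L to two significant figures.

0.013 M

Ag⁺/Ag is the cathode, Zn²⁺/Zn the anode: E°cell = +1.57 V, n = 2.
Overall reaction: 2 Ag⁺(aq) + Zn(s) → 2 Ag(s) + Zn²⁺(aq); Q = [Zn²⁺]^1/[Ag⁺]^2.
From E = E° − (0.0592/n) log Q: log Q = (E° − E)·n/0.0592 = (+1.57 − (+1.540))·2/0.0592 = 1.0135.
So 2·log[Ag⁺] = 1·log(0.0018) − log Q = -2.7447 − (1.0135) = -3.7582; log[Ag⁺] = -3.7582 / 2 = -1.8791; [Ag⁺] = 10^(-1.8791) ≈ 0.013 M.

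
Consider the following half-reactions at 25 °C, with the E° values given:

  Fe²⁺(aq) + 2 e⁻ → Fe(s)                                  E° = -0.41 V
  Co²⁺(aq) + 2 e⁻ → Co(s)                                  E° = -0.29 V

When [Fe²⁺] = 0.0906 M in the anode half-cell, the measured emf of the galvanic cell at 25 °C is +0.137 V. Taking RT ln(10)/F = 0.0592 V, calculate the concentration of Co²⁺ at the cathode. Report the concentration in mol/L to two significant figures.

0.34 M

Co²⁺/Co is the cathode, Fe²⁺/Fe the anode: E°cell = +0.12 V, n = 2.
Overall reaction: Co²⁺(aq) + Fe(s) → Co(s) + Fe²⁺(aq); Q = [Fe²⁺]^1/[Co²⁺]^1.
From E = E° − (0.0592/n) log Q: log Q = (E° − E)·n/0.0592 = (+0.12 − (+0.137))·2/0.0592 = -0.5743.
So 1·log[Co²⁺] = 1·log(0.0906) − log Q = -1.0429 − (-0.5743) = -0.4686; [Co²⁺] = 10^(-0.4686) ≈ 0.34 M.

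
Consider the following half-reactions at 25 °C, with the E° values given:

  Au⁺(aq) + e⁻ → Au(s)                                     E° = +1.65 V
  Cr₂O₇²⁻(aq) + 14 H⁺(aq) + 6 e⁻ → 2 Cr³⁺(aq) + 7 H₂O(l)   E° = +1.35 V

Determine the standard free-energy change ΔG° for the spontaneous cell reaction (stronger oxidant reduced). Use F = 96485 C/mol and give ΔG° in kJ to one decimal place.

-173.7 kJ

Au⁺/Au (E° = +1.65 V) is the cathode; Cr₂O₇²⁻/Cr³⁺ (E° = +1.35 V) is the anode, so E°cell = +0.30 V.
Balancing electrons gives n = 6 (lcm of 1 and 6).
ΔG° = −nFE° = −(6)(96485)(+0.30) = -173,673 J = -173.7 kJ.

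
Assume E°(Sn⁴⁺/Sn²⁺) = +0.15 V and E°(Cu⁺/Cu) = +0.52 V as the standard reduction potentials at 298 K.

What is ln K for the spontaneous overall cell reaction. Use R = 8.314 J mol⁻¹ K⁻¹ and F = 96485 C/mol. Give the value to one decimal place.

Cathode: Cu⁺/Cu; anode: Sn⁴⁺/Sn²⁺. E°cell = (+0.52) − (+0.15) = +0.37 V, with n = 2.
ΔG° = −nFE° = −RT ln K, so ln K = nFE°/(RT) = (2)(96485)(+0.37) / ((8.314)(298)) = 28.818.

28.8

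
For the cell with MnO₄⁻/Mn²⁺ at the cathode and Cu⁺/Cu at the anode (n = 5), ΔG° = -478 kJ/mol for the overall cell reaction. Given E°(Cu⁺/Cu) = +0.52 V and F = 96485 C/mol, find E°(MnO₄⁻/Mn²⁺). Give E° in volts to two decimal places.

+1.51 V

E°cell = −ΔG°/(nF) = −(-478×10³)/((5)(96485)) = +0.991 V.
Since MnO₄⁻/Mn²⁺ is the cathode and Cu⁺/Cu the anode, E°cell = E°(MnO₄⁻/Mn²⁺) − E°(Cu⁺/Cu).
So E°(MnO₄⁻/Mn²⁺) = E°cell + E°(Cu⁺/Cu) = +0.991 + (+0.52) = +1.51 V.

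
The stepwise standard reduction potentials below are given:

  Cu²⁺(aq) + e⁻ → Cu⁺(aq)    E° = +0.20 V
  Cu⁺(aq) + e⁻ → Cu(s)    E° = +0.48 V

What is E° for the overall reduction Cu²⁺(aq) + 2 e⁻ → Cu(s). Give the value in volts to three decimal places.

Since ΔG° = −nFE° is additive over sequential reductions, n₃E°₃ = n₁E°₁ + n₂E°₂.
E°₃ = (1×+0.20 + 1×+0.48) / 2 = (+0.680) / 2 = +0.340 V.

+0.340 V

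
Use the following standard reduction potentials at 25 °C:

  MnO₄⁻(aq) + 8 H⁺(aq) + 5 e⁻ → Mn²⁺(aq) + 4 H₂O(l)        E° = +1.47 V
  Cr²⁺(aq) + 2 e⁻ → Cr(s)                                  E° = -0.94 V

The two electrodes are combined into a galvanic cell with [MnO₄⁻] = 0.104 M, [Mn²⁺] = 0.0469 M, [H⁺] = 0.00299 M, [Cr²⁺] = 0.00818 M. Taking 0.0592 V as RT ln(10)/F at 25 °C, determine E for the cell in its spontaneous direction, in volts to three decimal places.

+2.237 V

MnO₄⁻/Mn²⁺ is the cathode (higher E°), Cr²⁺/Cr the anode: E°cell = +1.47 − (-0.94) = +2.41 V, n = 10.
Overall: 2 MnO₄⁻(aq) + 16 H⁺(aq) + 5 Cr(s) → 2 Mn²⁺(aq) + 8 H₂O(l) + 5 Cr²⁺(aq)
Q = [Mn²⁺]^2·[Cr²⁺]^5 / ([MnO₄⁻]^2·[H⁺]^16); log Q = 29.261.
E = E° − (0.0592/n) log Q = +2.41 − (0.0592/10)(29.261) = +2.237 V.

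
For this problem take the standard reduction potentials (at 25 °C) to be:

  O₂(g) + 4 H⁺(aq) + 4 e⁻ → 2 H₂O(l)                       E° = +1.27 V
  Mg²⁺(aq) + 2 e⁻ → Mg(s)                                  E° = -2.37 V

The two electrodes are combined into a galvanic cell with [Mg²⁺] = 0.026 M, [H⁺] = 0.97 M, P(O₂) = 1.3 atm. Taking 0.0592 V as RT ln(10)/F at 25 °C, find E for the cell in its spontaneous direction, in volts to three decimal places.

O₂/H₂O is the cathode (higher E°), Mg²⁺/Mg the anode: E°cell = +1.27 − (-2.37) = +3.64 V, n = 4.
Overall: O₂(g) + 4 H⁺(aq) + 2 Mg(s) → 2 H₂O(l) + 2 Mg²⁺(aq)
Q = [Mg²⁺]^2 / (P(O₂)·[H⁺]^4); log Q = -3.231.
E = E° − (0.0592/n) log Q = +3.64 − (0.0592/4)(-3.231) = +3.688 V.

+3.688 V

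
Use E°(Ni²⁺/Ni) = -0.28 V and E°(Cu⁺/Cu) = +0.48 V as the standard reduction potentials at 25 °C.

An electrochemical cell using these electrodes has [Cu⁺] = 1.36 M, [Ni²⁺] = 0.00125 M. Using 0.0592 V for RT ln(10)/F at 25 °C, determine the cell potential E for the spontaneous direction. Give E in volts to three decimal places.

+0.854 V

Cu⁺/Cu is the cathode (higher E°), Ni²⁺/Ni the anode: E°cell = +0.48 − (-0.28) = +0.76 V, n = 2.
Overall: 2 Cu⁺(aq) + Ni(s) → 2 Cu(s) + Ni²⁺(aq)
Q = [Ni²⁺] / ([Cu⁺]^2); log Q = -3.170.
E = E° − (0.0592/n) log Q = +0.76 − (0.0592/2)(-3.170) = +0.854 V.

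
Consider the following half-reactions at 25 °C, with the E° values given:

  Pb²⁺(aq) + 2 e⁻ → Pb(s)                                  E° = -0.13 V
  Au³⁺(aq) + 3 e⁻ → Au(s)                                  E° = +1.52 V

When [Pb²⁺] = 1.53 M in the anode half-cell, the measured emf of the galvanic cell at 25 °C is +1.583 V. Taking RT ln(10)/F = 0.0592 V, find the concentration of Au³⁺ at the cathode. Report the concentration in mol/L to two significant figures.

0.00076 M

Au³⁺/Au is the cathode, Pb²⁺/Pb the anode: E°cell = +1.65 V, n = 6.
Overall reaction: 2 Au³⁺(aq) + 3 Pb(s) → 2 Au(s) + 3 Pb²⁺(aq); Q = [Pb²⁺]^3/[Au³⁺]^2.
From E = E° − (0.0592/n) log Q: log Q = (E° − E)·n/0.0592 = (+1.65 − (+1.583))·6/0.0592 = 6.7905.
So 2·log[Au³⁺] = 3·log(1.53) − log Q = 0.5541 − (6.7905) = -6.2364; log[Au³⁺] = -6.2364 / 2 = -3.1182; [Au³⁺] = 10^(-3.1182) ≈ 0.00076 M.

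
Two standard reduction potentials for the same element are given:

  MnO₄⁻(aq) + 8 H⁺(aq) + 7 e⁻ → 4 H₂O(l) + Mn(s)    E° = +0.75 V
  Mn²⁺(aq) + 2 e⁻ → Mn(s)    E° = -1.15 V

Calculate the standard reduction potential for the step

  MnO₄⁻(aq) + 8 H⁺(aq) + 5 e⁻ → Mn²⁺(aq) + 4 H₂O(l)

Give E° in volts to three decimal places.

Sequential free energies add, so n₃E°₃ = n₁E°₁ + n₂E°₂.
With n₃ = 7, and the known step contributing 2×(-1.15) V, the unknown satisfies 5·E° = 7×(+0.75) − 2×(-1.15) = +7.550.
E° = +7.550 / 5 = +1.510 V.

+1.510 V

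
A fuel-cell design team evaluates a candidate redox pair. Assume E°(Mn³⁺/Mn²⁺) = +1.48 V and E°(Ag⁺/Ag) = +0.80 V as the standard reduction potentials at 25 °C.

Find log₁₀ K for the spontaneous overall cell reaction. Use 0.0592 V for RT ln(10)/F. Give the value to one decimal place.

11.5

Cathode: Mn³⁺/Mn²⁺; anode: Ag⁺/Ag. E°cell = +0.68 V, n = 1.
log K = nE°cell / 0.0592 = (1)(+0.68) / 0.0592 = 11.5.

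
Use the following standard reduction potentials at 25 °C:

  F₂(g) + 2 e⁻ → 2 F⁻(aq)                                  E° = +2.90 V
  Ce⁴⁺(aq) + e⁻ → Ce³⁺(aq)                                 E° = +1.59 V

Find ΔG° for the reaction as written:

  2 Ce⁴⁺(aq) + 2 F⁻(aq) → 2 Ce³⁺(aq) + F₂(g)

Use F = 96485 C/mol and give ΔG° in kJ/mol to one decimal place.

+252.8 kJ/mol

As written, Ce⁴⁺/Ce³⁺ is reduced (cathode) and F₂/F⁻ is oxidised (anode), so E°cell = (+1.59) − (+2.90) = -1.31 V.
Balancing electrons gives n = 2.
ΔG° = −nFE° = −(2)(96485)(-1.31) = 252,791 J = +252.8 kJ/mol.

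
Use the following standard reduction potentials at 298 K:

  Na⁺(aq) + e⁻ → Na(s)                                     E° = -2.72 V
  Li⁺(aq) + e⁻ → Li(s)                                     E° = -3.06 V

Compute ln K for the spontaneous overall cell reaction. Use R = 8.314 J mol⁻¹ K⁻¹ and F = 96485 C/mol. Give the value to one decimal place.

13.2

Cathode: Na⁺/Na; anode: Li⁺/Li. E°cell = (-2.72) − (-3.06) = +0.34 V, with n = 1.
ΔG° = −nFE° = −RT ln K, so ln K = nFE°/(RT) = (1)(96485)(+0.34) / ((8.314)(298)) = 13.241.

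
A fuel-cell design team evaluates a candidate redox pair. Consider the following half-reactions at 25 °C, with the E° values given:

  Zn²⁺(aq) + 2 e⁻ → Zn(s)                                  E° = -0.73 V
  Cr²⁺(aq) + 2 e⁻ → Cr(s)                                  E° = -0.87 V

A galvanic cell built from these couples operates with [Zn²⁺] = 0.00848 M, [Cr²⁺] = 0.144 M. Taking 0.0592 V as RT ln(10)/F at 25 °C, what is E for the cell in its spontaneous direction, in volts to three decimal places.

Zn²⁺/Zn is the cathode (higher E°), Cr²⁺/Cr the anode: E°cell = -0.73 − (-0.87) = +0.14 V, n = 2.
Overall: Zn²⁺(aq) + Cr(s) → Zn(s) + Cr²⁺(aq)
Q = [Cr²⁺] / ([Zn²⁺]); log Q = 1.230.
E = E° − (0.0592/n) log Q = +0.14 − (0.0592/2)(1.230) = +0.104 V.

+0.104 V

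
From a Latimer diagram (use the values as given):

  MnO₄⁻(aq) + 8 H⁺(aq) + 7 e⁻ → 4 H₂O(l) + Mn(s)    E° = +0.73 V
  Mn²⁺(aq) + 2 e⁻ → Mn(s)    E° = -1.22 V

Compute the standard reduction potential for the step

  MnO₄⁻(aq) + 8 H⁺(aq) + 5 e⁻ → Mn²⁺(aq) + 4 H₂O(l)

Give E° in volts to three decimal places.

Sequential free energies add, so n₃E°₃ = n₁E°₁ + n₂E°₂.
With n₃ = 7, and the known step contributing 2×(-1.22) V, the unknown satisfies 5·E° = 7×(+0.73) − 2×(-1.22) = +7.550.
E° = +7.550 / 5 = +1.510 V.

+1.510 V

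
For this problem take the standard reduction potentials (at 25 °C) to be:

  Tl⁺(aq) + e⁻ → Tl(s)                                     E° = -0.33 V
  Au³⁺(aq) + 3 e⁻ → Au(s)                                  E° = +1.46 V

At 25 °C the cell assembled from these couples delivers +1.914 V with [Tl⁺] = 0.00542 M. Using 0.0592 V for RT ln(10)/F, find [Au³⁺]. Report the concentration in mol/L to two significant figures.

0.31 M

Au³⁺/Au is the cathode, Tl⁺/Tl the anode: E°cell = +1.79 V, n = 3.
Overall reaction: Au³⁺(aq) + 3 Tl(s) → Au(s) + 3 Tl⁺(aq); Q = [Tl⁺]^3/[Au³⁺]^1.
From E = E° − (0.0592/n) log Q: log Q = (E° − E)·n/0.0592 = (+1.79 − (+1.914))·3/0.0592 = -6.2838.
So 1·log[Au³⁺] = 3·log(0.00542) − log Q = -6.7980 − (-6.2838) = -0.5142; [Au³⁺] = 10^(-0.5142) ≈ 0.31 M.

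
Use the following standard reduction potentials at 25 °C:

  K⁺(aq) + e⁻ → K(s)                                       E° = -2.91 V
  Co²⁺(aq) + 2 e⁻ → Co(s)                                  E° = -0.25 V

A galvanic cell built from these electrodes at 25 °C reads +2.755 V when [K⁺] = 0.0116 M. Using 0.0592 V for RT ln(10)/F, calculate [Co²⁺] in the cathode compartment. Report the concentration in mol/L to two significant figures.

Co²⁺/Co is the cathode, K⁺/K the anode: E°cell = +2.66 V, n = 2.
Overall reaction: Co²⁺(aq) + 2 K(s) → Co(s) + 2 K⁺(aq); Q = [K⁺]^2/[Co²⁺]^1.
From E = E° − (0.0592/n) log Q: log Q = (E° − E)·n/0.0592 = (+2.66 − (+2.755))·2/0.0592 = -3.2095.
So 1·log[Co²⁺] = 2·log(0.0116) − log Q = -3.8711 − (-3.2095) = -0.6616; [Co²⁺] = 10^(-0.6616) ≈ 0.22 M.

0.22 M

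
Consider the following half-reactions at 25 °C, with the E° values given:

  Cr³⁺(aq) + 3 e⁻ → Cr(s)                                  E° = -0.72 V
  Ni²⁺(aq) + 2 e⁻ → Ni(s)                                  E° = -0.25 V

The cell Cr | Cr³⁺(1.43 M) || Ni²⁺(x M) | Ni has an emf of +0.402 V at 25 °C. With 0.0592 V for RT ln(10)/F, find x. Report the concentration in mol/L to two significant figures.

Ni²⁺/Ni is the cathode, Cr³⁺/Cr the anode: E°cell = +0.47 V, n = 6.
Overall reaction: 3 Ni²⁺(aq) + 2 Cr(s) → 3 Ni(s) + 2 Cr³⁺(aq); Q = [Cr³⁺]^2/[Ni²⁺]^3.
From E = E° − (0.0592/n) log Q: log Q = (E° − E)·n/0.0592 = (+0.47 − (+0.402))·6/0.0592 = 6.8919.
So 3·log[Ni²⁺] = 2·log(1.43) − log Q = 0.3107 − (6.8919) = -6.5812; log[Ni²⁺] = -6.5812 / 3 = -2.1937; [Ni²⁺] = 10^(-2.1937) ≈ 0.0064 M.

0.0064 M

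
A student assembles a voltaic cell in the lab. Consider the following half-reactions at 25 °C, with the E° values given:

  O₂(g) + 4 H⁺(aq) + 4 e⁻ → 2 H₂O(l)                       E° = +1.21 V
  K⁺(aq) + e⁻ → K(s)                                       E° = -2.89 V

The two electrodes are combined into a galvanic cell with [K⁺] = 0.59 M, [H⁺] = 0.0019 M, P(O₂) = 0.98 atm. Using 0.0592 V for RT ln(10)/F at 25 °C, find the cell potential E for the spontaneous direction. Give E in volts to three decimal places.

+3.952 V

O₂/H₂O is the cathode (higher E°), K⁺/K the anode: E°cell = +1.21 − (-2.89) = +4.10 V, n = 4.
Overall: O₂(g) + 4 H⁺(aq) + 4 K(s) → 2 H₂O(l) + 4 K⁺(aq)
Q = [K⁺]^4 / (P(O₂)·[H⁺]^4); log Q = 9.977.
E = E° − (0.0592/n) log Q = +4.10 − (0.0592/4)(9.977) = +3.952 V.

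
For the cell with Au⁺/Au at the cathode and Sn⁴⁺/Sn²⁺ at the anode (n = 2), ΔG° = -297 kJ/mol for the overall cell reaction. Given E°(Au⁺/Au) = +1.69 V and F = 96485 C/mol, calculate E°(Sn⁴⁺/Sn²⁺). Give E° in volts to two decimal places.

+0.15 V

E°cell = −ΔG°/(nF) = −(-297×10³)/((2)(96485)) = +1.539 V.
Since Au⁺/Au is the cathode and Sn⁴⁺/Sn²⁺ the anode, E°cell = E°(Au⁺/Au) − E°(Sn⁴⁺/Sn²⁺).
So E°(Sn⁴⁺/Sn²⁺) = E°(Au⁺/Au) − E°cell = (+1.69) − (+1.539) = +0.15 V.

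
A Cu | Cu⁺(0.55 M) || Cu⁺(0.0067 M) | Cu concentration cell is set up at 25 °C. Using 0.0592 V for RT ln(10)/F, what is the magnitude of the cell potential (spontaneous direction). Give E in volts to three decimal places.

For a concentration cell E°cell = 0. The 0.55 M side is the cathode (reduction is favoured where [Cu⁺] is higher).
With n = 1, E = −(0.0592/1) log([Cu⁺]ₐₙ/[Cu⁺]꜀ₐₜ) = −(0.0592/1) log(0.0067/0.55) = −(0.0592/1)(-1.914) = +0.113 V.

+0.113 V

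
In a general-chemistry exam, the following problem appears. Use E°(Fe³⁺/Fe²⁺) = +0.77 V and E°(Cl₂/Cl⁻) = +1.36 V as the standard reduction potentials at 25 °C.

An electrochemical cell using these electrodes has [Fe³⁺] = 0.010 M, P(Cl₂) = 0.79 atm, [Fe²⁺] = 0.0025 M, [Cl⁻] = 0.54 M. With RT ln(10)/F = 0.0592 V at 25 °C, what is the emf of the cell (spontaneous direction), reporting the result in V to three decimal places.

+0.567 V

Cl₂/Cl⁻ is the cathode (higher E°), Fe³⁺/Fe²⁺ the anode: E°cell = +1.36 − (+0.77) = +0.59 V, n = 2.
Overall: Cl₂(g) + 2 Fe²⁺(aq) → 2 Cl⁻(aq) + 2 Fe³⁺(aq)
Q = [Cl⁻]^2·[Fe³⁺]^2 / (P(Cl₂)·[Fe²⁺]^2); log Q = 0.771.
E = E° − (0.0592/n) log Q = +0.59 − (0.0592/2)(0.771) = +0.567 V.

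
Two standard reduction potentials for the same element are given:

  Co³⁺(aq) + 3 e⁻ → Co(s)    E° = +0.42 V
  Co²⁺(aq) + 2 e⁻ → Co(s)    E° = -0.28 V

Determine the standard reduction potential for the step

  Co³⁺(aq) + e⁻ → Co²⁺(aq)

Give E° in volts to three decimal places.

+1.820 V

Sequential free energies add, so n₃E°₃ = n₁E°₁ + n₂E°₂.
With n₃ = 3, and the known step contributing 2×(-0.28) V, the unknown satisfies 1·E° = 3×(+0.42) − 2×(-0.28) = +1.820.
E° = +1.820 / 1 = +1.820 V.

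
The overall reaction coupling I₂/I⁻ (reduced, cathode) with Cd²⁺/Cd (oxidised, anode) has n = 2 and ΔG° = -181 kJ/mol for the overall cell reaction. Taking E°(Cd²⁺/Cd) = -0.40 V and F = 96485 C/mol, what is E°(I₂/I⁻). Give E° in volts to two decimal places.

+0.54 V

E°cell = −ΔG°/(nF) = −(-181×10³)/((2)(96485)) = +0.938 V.
Since I₂/I⁻ is the cathode and Cd²⁺/Cd the anode, E°cell = E°(I₂/I⁻) − E°(Cd²⁺/Cd).
So E°(I₂/I⁻) = E°cell + E°(Cd²⁺/Cd) = +0.938 + (-0.40) = +0.54 V.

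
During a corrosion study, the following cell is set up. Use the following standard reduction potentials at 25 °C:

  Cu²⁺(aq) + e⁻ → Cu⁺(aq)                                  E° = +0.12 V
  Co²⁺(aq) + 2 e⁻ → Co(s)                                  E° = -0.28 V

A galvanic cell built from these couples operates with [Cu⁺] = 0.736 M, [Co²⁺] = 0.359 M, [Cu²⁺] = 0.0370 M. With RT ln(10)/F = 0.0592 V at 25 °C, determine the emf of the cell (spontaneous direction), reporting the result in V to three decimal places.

+0.336 V

Cu²⁺/Cu⁺ is the cathode (higher E°), Co²⁺/Co the anode: E°cell = +0.12 − (-0.28) = +0.40 V, n = 2.
Overall: 2 Cu²⁺(aq) + Co(s) → 2 Cu⁺(aq) + Co²⁺(aq)
Q = [Cu⁺]^2·[Co²⁺] / ([Cu²⁺]^2); log Q = 2.152.
E = E° − (0.0592/n) log Q = +0.40 − (0.0592/2)(2.152) = +0.336 V.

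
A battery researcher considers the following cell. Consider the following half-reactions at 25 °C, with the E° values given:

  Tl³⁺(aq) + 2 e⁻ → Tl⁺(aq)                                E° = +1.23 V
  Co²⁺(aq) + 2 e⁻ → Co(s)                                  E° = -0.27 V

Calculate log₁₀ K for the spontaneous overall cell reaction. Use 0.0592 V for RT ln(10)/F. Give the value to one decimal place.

Cathode: Tl³⁺/Tl⁺; anode: Co²⁺/Co. E°cell = +1.50 V, n = 2.
log K = nE°cell / 0.0592 = (2)(+1.50) / 0.0592 = 50.7.

50.7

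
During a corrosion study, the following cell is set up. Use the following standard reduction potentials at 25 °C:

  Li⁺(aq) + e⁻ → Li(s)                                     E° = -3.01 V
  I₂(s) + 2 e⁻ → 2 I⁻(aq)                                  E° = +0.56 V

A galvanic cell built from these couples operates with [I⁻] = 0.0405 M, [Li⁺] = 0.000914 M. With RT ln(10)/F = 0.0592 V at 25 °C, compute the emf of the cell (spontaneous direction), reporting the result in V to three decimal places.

I₂/I⁻ is the cathode (higher E°), Li⁺/Li the anode: E°cell = +0.56 − (-3.01) = +3.57 V, n = 2.
Overall: I₂(s) + 2 Li(s) → 2 I⁻(aq) + 2 Li⁺(aq)
Q = [I⁻]^2·[Li⁺]^2; log Q = -8.863.
E = E° − (0.0592/n) log Q = +3.57 − (0.0592/2)(-8.863) = +3.832 V.

+3.832 V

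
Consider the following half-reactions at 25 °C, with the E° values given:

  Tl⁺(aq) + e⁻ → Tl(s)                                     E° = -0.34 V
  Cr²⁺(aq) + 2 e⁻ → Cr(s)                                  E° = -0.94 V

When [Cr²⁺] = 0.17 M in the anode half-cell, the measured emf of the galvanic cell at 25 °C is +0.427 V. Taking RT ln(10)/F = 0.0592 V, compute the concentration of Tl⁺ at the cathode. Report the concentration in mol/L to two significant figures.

0.00049 M

Tl⁺/Tl is the cathode, Cr²⁺/Cr the anode: E°cell = +0.60 V, n = 2.
Overall reaction: 2 Tl⁺(aq) + Cr(s) → 2 Tl(s) + Cr²⁺(aq); Q = [Cr²⁺]^1/[Tl⁺]^2.
From E = E° − (0.0592/n) log Q: log Q = (E° − E)·n/0.0592 = (+0.60 − (+0.427))·2/0.0592 = 5.8446.
So 2·log[Tl⁺] = 1·log(0.17) − log Q = -0.7696 − (5.8446) = -6.6142; log[Tl⁺] = -6.6142 / 2 = -3.3071; [Tl⁺] = 10^(-3.3071) ≈ 0.00049 M.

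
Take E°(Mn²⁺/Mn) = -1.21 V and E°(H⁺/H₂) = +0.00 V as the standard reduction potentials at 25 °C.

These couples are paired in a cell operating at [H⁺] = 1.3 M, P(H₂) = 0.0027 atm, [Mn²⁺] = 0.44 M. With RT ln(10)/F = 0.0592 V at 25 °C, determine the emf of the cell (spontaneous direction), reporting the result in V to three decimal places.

H⁺/H₂ is the cathode (higher E°), Mn²⁺/Mn the anode: E°cell = +0.00 − (-1.21) = +1.21 V, n = 2.
Overall: 2 H⁺(aq) + Mn(s) → H₂(g) + Mn²⁺(aq)
Q = P(H₂)·[Mn²⁺] / ([H⁺]^2); log Q = -3.153.
E = E° − (0.0592/n) log Q = +1.21 − (0.0592/2)(-3.153) = +1.303 V.

+1.303 V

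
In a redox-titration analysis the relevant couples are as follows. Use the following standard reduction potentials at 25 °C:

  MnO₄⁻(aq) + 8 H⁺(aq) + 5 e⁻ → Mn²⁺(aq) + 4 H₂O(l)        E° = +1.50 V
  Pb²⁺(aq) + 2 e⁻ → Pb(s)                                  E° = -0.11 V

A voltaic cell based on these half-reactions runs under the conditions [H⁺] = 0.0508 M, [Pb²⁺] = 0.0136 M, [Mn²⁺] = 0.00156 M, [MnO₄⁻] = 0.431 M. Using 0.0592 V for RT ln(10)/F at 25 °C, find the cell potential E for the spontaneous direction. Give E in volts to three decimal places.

+1.572 V

MnO₄⁻/Mn²⁺ is the cathode (higher E°), Pb²⁺/Pb the anode: E°cell = +1.50 − (-0.11) = +1.61 V, n = 10.
Overall: 2 MnO₄⁻(aq) + 16 H⁺(aq) + 5 Pb(s) → 2 Mn²⁺(aq) + 8 H₂O(l) + 5 Pb²⁺(aq)
Q = [Mn²⁺]^2·[Pb²⁺]^5 / ([MnO₄⁻]^2·[H⁺]^16); log Q = 6.491.
E = E° − (0.0592/n) log Q = +1.61 − (0.0592/10)(6.491) = +1.572 V.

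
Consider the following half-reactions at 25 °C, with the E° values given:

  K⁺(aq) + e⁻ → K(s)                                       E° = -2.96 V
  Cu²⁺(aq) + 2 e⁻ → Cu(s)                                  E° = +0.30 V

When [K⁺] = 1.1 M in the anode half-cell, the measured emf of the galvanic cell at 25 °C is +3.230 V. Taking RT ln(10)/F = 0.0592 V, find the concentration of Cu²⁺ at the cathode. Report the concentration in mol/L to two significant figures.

0.12 M

Cu²⁺/Cu is the cathode, K⁺/K the anode: E°cell = +3.26 V, n = 2.
Overall reaction: Cu²⁺(aq) + 2 K(s) → Cu(s) + 2 K⁺(aq); Q = [K⁺]^2/[Cu²⁺]^1.
From E = E° − (0.0592/n) log Q: log Q = (E° − E)·n/0.0592 = (+3.26 − (+3.230))·2/0.0592 = 1.0135.
So 1·log[Cu²⁺] = 2·log(1.1) − log Q = 0.0828 − (1.0135) = -0.9307; [Cu²⁺] = 10^(-0.9307) ≈ 0.12 M.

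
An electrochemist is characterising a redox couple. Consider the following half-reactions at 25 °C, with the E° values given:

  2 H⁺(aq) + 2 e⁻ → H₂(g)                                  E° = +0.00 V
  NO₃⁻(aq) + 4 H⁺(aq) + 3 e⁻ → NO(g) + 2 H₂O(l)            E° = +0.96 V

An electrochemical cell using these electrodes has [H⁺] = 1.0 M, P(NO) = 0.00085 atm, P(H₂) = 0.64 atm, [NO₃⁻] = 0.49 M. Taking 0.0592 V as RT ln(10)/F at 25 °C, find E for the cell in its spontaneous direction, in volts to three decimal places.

+1.009 V

NO₃⁻/NO is the cathode (higher E°), H⁺/H₂ the anode: E°cell = +0.96 − (+0.00) = +0.96 V, n = 6.
Overall: 2 NO₃⁻(aq) + 2 H⁺(aq) + 3 H₂(g) → 2 NO(g) + 4 H₂O(l)
Q = P(NO)^2 / ([NO₃⁻]^2·[H⁺]^2·P(H₂)^3); log Q = -4.940.
E = E° − (0.0592/n) log Q = +0.96 − (0.0592/6)(-4.940) = +1.009 V.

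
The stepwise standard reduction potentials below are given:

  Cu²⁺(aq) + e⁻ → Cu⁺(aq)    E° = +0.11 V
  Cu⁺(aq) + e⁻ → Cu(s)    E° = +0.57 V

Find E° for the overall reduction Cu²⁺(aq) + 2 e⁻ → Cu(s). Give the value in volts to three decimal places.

Since ΔG° = −nFE° is additive over sequential reductions, n₃E°₃ = n₁E°₁ + n₂E°₂.
E°₃ = (1×+0.11 + 1×+0.57) / 2 = (+0.680) / 2 = +0.340 V.

+0.340 V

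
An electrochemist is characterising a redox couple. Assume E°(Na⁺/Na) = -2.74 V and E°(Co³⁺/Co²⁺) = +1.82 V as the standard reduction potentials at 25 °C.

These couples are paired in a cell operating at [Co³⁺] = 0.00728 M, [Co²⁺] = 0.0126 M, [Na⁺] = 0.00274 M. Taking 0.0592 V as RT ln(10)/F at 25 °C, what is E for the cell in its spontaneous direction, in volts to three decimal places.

+4.698 V

Co³⁺/Co²⁺ is the cathode (higher E°), Na⁺/Na the anode: E°cell = +1.82 − (-2.74) = +4.56 V, n = 1.
Overall: Co³⁺(aq) + Na(s) → Co²⁺(aq) + Na⁺(aq)
Q = [Co²⁺]·[Na⁺] / ([Co³⁺]); log Q = -2.324.
E = E° − (0.0592/n) log Q = +4.56 − (0.0592/1)(-2.324) = +4.698 V.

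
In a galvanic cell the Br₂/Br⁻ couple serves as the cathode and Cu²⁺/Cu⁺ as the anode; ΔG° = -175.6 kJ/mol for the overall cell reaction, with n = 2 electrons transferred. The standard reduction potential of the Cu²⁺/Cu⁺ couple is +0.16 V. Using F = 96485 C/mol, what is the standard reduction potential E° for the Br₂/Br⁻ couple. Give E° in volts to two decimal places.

+1.07 V

E°cell = −ΔG°/(nF) = −(-175.6×10³)/((2)(96485)) = +0.910 V.
Since Br₂/Br⁻ is the cathode and Cu²⁺/Cu⁺ the anode, E°cell = E°(Br₂/Br⁻) − E°(Cu²⁺/Cu⁺).
So E°(Br₂/Br⁻) = E°cell + E°(Cu²⁺/Cu⁺) = +0.910 + (+0.16) = +1.07 V.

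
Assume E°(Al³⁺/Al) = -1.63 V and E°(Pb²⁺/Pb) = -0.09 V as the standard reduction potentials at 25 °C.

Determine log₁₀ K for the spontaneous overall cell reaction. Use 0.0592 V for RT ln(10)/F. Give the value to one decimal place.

Cathode: Pb²⁺/Pb; anode: Al³⁺/Al. E°cell = +1.54 V, n = 6.
log K = nE°cell / 0.0592 = (6)(+1.54) / 0.0592 = 156.1.

156.1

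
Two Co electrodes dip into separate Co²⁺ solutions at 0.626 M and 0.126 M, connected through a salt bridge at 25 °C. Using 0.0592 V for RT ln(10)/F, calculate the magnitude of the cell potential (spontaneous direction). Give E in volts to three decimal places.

+0.021 V

For a concentration cell E°cell = 0. The 0.626 M side is the cathode (reduction is favoured where [Co²⁺] is higher).
With n = 2, E = −(0.0592/2) log([Co²⁺]ₐₙ/[Co²⁺]꜀ₐₜ) = −(0.0592/2) log(0.126/0.626) = −(0.0592/2)(-0.696) = +0.021 V.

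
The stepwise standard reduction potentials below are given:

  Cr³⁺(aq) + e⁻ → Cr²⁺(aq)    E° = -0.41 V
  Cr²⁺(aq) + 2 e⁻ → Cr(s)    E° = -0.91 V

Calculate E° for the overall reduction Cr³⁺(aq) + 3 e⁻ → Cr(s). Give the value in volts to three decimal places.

Adding the free-energy changes (−nFE°) of the two steps gives −n₃FE°₃ = −n₁FE°₁ − n₂FE°₂.
E°₃ = (1×-0.41 + 2×-0.91) / 3 = (-2.230) / 3 = -0.743 V.
Simply averaging or adding the two E° values would be wrong; the electron-weighted sum is required.

-0.743 V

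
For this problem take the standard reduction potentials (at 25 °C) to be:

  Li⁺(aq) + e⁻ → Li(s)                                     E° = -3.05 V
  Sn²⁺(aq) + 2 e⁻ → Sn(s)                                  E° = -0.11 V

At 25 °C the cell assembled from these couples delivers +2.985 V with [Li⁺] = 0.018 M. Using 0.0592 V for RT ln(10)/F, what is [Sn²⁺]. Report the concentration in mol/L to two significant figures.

Sn²⁺/Sn is the cathode, Li⁺/Li the anode: E°cell = +2.94 V, n = 2.
Overall reaction: Sn²⁺(aq) + 2 Li(s) → Sn(s) + 2 Li⁺(aq); Q = [Li⁺]^2/[Sn²⁺]^1.
From E = E° − (0.0592/n) log Q: log Q = (E° − E)·n/0.0592 = (+2.94 − (+2.985))·2/0.0592 = -1.5203.
So 1·log[Sn²⁺] = 2·log(0.018) − log Q = -3.4895 − (-1.5203) = -1.9692; [Sn²⁺] = 10^(-1.9692) ≈ 0.011 M.

0.011 M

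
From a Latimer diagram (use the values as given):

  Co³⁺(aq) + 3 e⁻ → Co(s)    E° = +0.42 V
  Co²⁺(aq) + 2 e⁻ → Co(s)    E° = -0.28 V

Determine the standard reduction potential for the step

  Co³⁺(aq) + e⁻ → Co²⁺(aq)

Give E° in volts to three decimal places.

+1.820 V

Sequential free energies add, so n₃E°₃ = n₁E°₁ + n₂E°₂.
With n₃ = 3, and the known step contributing 2×(-0.28) V, the unknown satisfies 1·E° = 3×(+0.42) − 2×(-0.28) = +1.820.
E° = +1.820 / 1 = +1.820 V.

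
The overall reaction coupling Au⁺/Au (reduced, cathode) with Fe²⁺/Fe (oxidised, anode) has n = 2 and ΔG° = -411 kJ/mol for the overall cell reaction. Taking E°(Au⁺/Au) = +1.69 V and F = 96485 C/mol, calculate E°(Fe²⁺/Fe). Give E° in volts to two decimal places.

-0.44 V

E°cell = −ΔG°/(nF) = −(-411×10³)/((2)(96485)) = +2.130 V.
Since Au⁺/Au is the cathode and Fe²⁺/Fe the anode, E°cell = E°(Au⁺/Au) − E°(Fe²⁺/Fe).
So E°(Fe²⁺/Fe) = E°(Au⁺/Au) − E°cell = (+1.69) − (+2.130) = -0.44 V.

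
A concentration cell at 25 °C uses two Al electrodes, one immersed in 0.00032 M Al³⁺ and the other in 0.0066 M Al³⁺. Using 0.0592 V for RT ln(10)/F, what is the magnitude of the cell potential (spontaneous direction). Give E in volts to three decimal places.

+0.026 V

For a concentration cell E°cell = 0. The 0.0066 M side is the cathode (reduction is favoured where [Al³⁺] is higher).
With n = 3, E = −(0.0592/3) log([Al³⁺]ₐₙ/[Al³⁺]꜀ₐₜ) = −(0.0592/3) log(0.00032/0.0066) = −(0.0592/3)(-1.314) = +0.026 V.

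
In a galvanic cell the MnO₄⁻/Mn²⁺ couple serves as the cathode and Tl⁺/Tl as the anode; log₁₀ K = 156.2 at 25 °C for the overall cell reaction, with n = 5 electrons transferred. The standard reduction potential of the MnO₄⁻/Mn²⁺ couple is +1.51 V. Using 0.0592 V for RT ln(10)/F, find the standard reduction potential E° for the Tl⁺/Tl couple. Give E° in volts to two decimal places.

-0.34 V

E°cell = (0.0592/n)·log K = (0.0592/5)(156.2) = +1.849 V.
Since MnO₄⁻/Mn²⁺ is the cathode and Tl⁺/Tl the anode, E°cell = E°(MnO₄⁻/Mn²⁺) − E°(Tl⁺/Tl).
So E°(Tl⁺/Tl) = E°(MnO₄⁻/Mn²⁺) − E°cell = (+1.51) − (+1.849) = -0.34 V.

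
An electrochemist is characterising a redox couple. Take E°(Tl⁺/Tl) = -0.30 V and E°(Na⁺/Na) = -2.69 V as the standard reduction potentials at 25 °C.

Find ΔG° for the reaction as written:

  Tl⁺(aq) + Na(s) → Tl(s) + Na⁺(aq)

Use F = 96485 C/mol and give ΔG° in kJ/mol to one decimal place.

As written, Tl⁺/Tl is reduced (cathode) and Na⁺/Na is oxidised (anode), so E°cell = (-0.30) − (-2.69) = +2.39 V.
Balancing electrons gives n = 1.
ΔG° = −nFE° = −(1)(96485)(+2.39) = -230,599 J = -230.6 kJ/mol.

-230.6 kJ/mol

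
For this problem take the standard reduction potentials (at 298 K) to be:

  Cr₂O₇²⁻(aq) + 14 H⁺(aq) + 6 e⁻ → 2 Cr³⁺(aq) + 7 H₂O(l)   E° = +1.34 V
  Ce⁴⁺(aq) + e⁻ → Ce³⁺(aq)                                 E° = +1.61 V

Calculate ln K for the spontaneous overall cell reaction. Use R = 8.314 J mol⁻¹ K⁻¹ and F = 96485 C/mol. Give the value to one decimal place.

63.1

Cathode: Ce⁴⁺/Ce³⁺; anode: Cr₂O₇²⁻/Cr³⁺. E°cell = (+1.61) − (+1.34) = +0.27 V, with n = 6.
ΔG° = −nFE° = −RT ln K, so ln K = nFE°/(RT) = (6)(96485)(+0.27) / ((8.314)(298)) = 63.088.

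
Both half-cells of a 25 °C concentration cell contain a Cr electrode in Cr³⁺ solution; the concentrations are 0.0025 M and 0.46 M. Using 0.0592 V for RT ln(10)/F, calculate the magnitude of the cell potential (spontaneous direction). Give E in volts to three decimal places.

For a concentration cell E°cell = 0. The 0.46 M side is the cathode (reduction is favoured where [Cr³⁺] is higher).
With n = 3, E = −(0.0592/3) log([Cr³⁺]ₐₙ/[Cr³⁺]꜀ₐₜ) = −(0.0592/3) log(0.0025/0.46) = −(0.0592/3)(-2.265) = +0.045 V.

+0.045 V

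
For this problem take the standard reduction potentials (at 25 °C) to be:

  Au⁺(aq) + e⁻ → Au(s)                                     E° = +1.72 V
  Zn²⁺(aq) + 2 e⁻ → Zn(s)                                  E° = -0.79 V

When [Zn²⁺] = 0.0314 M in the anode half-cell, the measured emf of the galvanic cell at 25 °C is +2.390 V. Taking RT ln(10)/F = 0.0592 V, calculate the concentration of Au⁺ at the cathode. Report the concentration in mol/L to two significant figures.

0.0017 M

Au⁺/Au is the cathode, Zn²⁺/Zn the anode: E°cell = +2.51 V, n = 2.
Overall reaction: 2 Au⁺(aq) + Zn(s) → 2 Au(s) + Zn²⁺(aq); Q = [Zn²⁺]^1/[Au⁺]^2.
From E = E° − (0.0592/n) log Q: log Q = (E° − E)·n/0.0592 = (+2.51 − (+2.390))·2/0.0592 = 4.0541.
So 2·log[Au⁺] = 1·log(0.0314) − log Q = -1.5031 − (4.0541) = -5.5572; log[Au⁺] = -5.5572 / 2 = -2.7786; [Au⁺] = 10^(-2.7786) ≈ 0.0017 M.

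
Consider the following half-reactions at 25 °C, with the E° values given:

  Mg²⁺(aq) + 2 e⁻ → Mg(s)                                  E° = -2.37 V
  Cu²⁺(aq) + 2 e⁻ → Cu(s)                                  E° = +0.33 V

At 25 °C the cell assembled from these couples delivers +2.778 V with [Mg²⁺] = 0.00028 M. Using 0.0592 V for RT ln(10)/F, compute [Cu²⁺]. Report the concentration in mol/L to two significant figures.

0.12 M

Cu²⁺/Cu is the cathode, Mg²⁺/Mg the anode: E°cell = +2.70 V, n = 2.
Overall reaction: Cu²⁺(aq) + Mg(s) → Cu(s) + Mg²⁺(aq); Q = [Mg²⁺]^1/[Cu²⁺]^1.
From E = E° − (0.0592/n) log Q: log Q = (E° − E)·n/0.0592 = (+2.70 − (+2.778))·2/0.0592 = -2.6351.
So 1·log[Cu²⁺] = 1·log(0.00028) − log Q = -3.5528 − (-2.6351) = -0.9177; [Cu²⁺] = 10^(-0.9177) ≈ 0.12 M.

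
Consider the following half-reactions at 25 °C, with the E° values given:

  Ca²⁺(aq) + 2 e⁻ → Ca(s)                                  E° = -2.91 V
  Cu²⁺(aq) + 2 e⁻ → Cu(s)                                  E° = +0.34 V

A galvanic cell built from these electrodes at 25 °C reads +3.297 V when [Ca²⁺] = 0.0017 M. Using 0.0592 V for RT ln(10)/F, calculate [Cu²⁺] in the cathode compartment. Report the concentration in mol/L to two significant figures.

Cu²⁺/Cu is the cathode, Ca²⁺/Ca the anode: E°cell = +3.25 V, n = 2.
Overall reaction: Cu²⁺(aq) + Ca(s) → Cu(s) + Ca²⁺(aq); Q = [Ca²⁺]^1/[Cu²⁺]^1.
From E = E° − (0.0592/n) log Q: log Q = (E° − E)·n/0.0592 = (+3.25 − (+3.297))·2/0.0592 = -1.5878.
So 1·log[Cu²⁺] = 1·log(0.0017) − log Q = -2.7696 − (-1.5878) = -1.1818; [Cu²⁺] = 10^(-1.1818) ≈ 0.066 M.

0.066 M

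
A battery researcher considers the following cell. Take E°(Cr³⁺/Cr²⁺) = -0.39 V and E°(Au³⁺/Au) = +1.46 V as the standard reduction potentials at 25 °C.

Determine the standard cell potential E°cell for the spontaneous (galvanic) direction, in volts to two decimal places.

The Au³⁺/Au couple has the higher reduction potential, so it is the cathode; Cr³⁺/Cr²⁺ is oxidised at the anode.
E°cell = E°(cathode) − E°(anode) = (+1.46) − (-0.39) = +1.85 V.
Since E°cell > 0, the reaction is spontaneous under standard conditions.

+1.85 V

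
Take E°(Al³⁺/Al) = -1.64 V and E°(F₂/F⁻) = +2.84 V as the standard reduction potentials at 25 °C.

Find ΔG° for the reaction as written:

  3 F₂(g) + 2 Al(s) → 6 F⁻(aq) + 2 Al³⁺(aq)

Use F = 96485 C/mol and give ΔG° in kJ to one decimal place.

-2593.5 kJ

As written, F₂/F⁻ is reduced (cathode) and Al³⁺/Al is oxidised (anode), so E°cell = (+2.84) − (-1.64) = +4.48 V.
Balancing electrons gives n = 6.
ΔG° = −nFE° = −(6)(96485)(+4.48) = -2,593,517 J = -2593.5 kJ.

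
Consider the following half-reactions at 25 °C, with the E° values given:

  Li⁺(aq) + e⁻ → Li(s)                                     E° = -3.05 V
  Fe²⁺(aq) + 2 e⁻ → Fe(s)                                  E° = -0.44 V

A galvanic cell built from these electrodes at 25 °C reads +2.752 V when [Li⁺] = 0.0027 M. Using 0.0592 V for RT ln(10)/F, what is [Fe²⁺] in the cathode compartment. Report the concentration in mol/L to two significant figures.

0.46 M

Fe²⁺/Fe is the cathode, Li⁺/Li the anode: E°cell = +2.61 V, n = 2.
Overall reaction: Fe²⁺(aq) + 2 Li(s) → Fe(s) + 2 Li⁺(aq); Q = [Li⁺]^2/[Fe²⁺]^1.
From E = E° − (0.0592/n) log Q: log Q = (E° − E)·n/0.0592 = (+2.61 − (+2.752))·2/0.0592 = -4.7973.
So 1·log[Fe²⁺] = 2·log(0.0027) − log Q = -5.1373 − (-4.7973) = -0.3400; [Fe²⁺] = 10^(-0.3400) ≈ 0.46 M.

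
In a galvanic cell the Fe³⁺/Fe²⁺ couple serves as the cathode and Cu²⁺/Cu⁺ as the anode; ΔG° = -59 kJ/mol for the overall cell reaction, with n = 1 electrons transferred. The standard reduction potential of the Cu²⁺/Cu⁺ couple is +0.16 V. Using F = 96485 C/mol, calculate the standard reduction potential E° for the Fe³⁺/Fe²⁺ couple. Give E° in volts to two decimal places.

E°cell = −ΔG°/(nF) = −(-59×10³)/((1)(96485)) = +0.611 V.
Since Fe³⁺/Fe²⁺ is the cathode and Cu²⁺/Cu⁺ the anode, E°cell = E°(Fe³⁺/Fe²⁺) − E°(Cu²⁺/Cu⁺).
So E°(Fe³⁺/Fe²⁺) = E°cell + E°(Cu²⁺/Cu⁺) = +0.611 + (+0.16) = +0.77 V.

+0.77 V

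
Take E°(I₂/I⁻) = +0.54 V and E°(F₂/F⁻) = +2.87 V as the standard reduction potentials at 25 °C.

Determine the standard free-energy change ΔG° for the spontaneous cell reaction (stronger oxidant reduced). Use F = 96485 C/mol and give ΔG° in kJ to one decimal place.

-449.6 kJ

F₂/F⁻ (E° = +2.87 V) is the cathode; I₂/I⁻ (E° = +0.54 V) is the anode, so E°cell = +2.33 V.
Balancing electrons gives n = 2 (lcm of 2 and 2).
ΔG° = −nFE° = −(2)(96485)(+2.33) = -449,620 J = -449.6 kJ.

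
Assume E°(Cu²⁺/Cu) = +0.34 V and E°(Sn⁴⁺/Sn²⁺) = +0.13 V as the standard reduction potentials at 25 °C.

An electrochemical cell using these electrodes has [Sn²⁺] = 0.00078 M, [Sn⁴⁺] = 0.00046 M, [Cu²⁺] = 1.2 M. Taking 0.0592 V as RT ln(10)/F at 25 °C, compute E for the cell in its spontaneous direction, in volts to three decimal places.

+0.219 V

Cu²⁺/Cu is the cathode (higher E°), Sn⁴⁺/Sn²⁺ the anode: E°cell = +0.34 − (+0.13) = +0.21 V, n = 2.
Overall: Cu²⁺(aq) + Sn²⁺(aq) → Cu(s) + Sn⁴⁺(aq)
Q = [Sn⁴⁺] / ([Cu²⁺]·[Sn²⁺]); log Q = -0.309.
E = E° − (0.0592/n) log Q = +0.21 − (0.0592/2)(-0.309) = +0.219 V.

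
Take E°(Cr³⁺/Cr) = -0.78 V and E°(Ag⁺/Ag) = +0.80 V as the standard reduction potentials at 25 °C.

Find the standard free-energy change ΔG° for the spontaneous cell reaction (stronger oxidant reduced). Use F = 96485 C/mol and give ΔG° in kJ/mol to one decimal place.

-457.3 kJ/mol

Ag⁺/Ag (E° = +0.80 V) is the cathode; Cr³⁺/Cr (E° = -0.78 V) is the anode, so E°cell = +1.58 V.
Balancing electrons gives n = 3 (lcm of 1 and 3).
ΔG° = −nFE° = −(3)(96485)(+1.58) = -457,339 J = -457.3 kJ/mol.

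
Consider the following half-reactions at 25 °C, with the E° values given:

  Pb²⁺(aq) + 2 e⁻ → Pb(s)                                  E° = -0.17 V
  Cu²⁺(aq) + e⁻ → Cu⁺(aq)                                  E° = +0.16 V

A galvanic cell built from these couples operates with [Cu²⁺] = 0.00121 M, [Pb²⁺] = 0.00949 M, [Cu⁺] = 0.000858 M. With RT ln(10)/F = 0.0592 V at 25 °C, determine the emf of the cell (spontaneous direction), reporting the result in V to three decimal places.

+0.399 V

Cu²⁺/Cu⁺ is the cathode (higher E°), Pb²⁺/Pb the anode: E°cell = +0.16 − (-0.17) = +0.33 V, n = 2.
Overall: 2 Cu²⁺(aq) + Pb(s) → 2 Cu⁺(aq) + Pb²⁺(aq)
Q = [Cu⁺]^2·[Pb²⁺] / ([Cu²⁺]^2); log Q = -2.321.
E = E° − (0.0592/n) log Q = +0.33 − (0.0592/2)(-2.321) = +0.399 V.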